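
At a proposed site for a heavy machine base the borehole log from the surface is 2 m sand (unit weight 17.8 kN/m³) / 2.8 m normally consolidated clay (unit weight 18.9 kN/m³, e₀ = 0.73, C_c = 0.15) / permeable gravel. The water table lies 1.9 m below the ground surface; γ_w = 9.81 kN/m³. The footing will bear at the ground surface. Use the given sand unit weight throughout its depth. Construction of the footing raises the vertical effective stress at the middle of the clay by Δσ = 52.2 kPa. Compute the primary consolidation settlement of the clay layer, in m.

S_c ≈ 0.0784 m

Mid-depth of clay below the ground surface: z = 2 + 2.8/2 = 3.4 m.
Total vertical stress at mid-clay: σ_v = 17.8×2 + 18.9×1.4 = 62.06 kPa.
Pore pressure: u = 9.81×(3.4 − 1.9) = 14.715 kPa.
Initial effective stress: σ'_0 = σ_v − u = 62.06 − 14.715 = 47.345 kPa.
Final effective stress: σ'_f = σ'_0 + Δσ = 47.345 + 52.2 = 99.545 kPa.
Normally consolidated clay, so the full stress increment lies on the virgin compression line:
S_c = C_c·H/(1+e₀)·log₁₀(σ'_f/σ'_0) = 0.15×2.8/(1+0.73)×log₁₀(99.545/47.345)
    = 0.24277 × 0.32275 = 0.07835 m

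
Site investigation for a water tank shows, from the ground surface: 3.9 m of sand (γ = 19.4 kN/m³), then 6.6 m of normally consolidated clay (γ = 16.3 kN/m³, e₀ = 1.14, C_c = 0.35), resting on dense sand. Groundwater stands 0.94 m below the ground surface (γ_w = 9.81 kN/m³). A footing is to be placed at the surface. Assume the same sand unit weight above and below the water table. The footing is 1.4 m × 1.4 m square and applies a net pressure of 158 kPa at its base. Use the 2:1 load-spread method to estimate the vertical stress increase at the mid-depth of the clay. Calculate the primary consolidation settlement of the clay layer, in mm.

S_c ≈ 28 mm

Mid-depth of clay below the ground surface: z = 3.9 + 6.6/2 = 7.2 m.
Total vertical stress at mid-clay: σ_v = 19.4×3.9 + 16.3×3.3 = 129.45 kPa.
Pore pressure: u = 9.81×(7.2 − 0.94) = 61.411 kPa.
Initial effective stress: σ'_0 = σ_v − u = 129.45 − 61.411 = 68.039 kPa.
Stress increase at mid-clay by the 2:1 spreading method:
Δσ = qBL/((B+z)(L+z)) = 158×1.4×1.4/((1.4+7.2)(1.4+7.2)) = 4.1871 kPa
Final effective stress: σ'_f = σ'_0 + Δσ = 68.039 + 4.1871 = 72.226 kPa.
Normally consolidated clay, so the full stress increment lies on the virgin compression line:
S_c = C_c·H/(1+e₀)·log₁₀(σ'_f/σ'_0) = 0.35×6.6/(1+1.14)×log₁₀(72.226/68.039)
    = 1.0794 × 0.025936 = 0.028 m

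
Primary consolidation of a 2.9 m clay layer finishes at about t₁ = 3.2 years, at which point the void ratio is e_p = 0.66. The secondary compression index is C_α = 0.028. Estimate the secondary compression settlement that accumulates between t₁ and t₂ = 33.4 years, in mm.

Secondary compression: S_s = C_α·H/(1+e_p)·log₁₀(t₂/t₁)
S_s = 0.028×2.9/(1+0.66)×log₁₀(33.4/3.2)
    = 0.04892 × 1.019 = 0.04983 m

S_s ≈ 49.8 mm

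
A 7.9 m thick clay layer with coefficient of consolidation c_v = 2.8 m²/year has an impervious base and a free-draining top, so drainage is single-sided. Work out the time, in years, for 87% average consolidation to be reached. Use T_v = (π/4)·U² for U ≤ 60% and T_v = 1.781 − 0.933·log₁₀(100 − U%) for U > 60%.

Drainage path length: H_d = H = 7.9 m (single drainage).
U > 60%: T_v = 1.781 − 0.933·log₁₀(100 − 87) = 0.74169.
t = T_v·H_d²/c_v = 0.74169×7.9²/2.8 = 16.53 years.

t ≈ 16.5 years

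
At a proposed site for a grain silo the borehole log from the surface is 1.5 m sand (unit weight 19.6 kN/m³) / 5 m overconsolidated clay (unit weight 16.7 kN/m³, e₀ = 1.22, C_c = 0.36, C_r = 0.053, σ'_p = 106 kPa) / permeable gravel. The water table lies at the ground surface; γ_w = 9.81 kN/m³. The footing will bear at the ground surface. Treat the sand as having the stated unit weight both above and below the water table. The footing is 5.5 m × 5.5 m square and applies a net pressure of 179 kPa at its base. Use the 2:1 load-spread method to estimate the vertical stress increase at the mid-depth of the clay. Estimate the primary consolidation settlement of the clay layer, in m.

Mid-depth of clay below the ground surface: z = 1.5 + 5/2 = 4 m.
Total vertical stress at mid-clay: σ_v = 19.6×1.5 + 16.7×2.5 = 71.15 kPa.
Pore pressure: u = 9.81×(4 − 0) = 39.24 kPa.
Initial effective stress: σ'_0 = σ_v − u = 71.15 − 39.24 = 31.91 kPa.
Stress increase at mid-clay by the 2:1 spreading method:
Δσ = qBL/((B+z)(L+z)) = 179×5.5×5.5/((5.5+4)(5.5+4)) = 59.997 kPa
Final effective stress: σ'_f = 31.91 + 59.997 = 91.907 kPa.
σ'_f = 91.907 ≤ σ'_p = 106 kPa, so the clay remains overconsolidated and only the recompression index applies:
S_c = C_r·H/(1+e₀)·log₁₀(σ'_f/σ'_0) = 0.053×5/2.22×log₁₀(91.907/31.91)
    = 0.11937 × 0.45942 = 0.05484 m

S_c ≈ 0.0548 m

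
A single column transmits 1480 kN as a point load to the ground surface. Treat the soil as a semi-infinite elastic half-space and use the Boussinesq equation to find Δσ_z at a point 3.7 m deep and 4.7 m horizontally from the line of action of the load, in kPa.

Δσ_z ≈ 4.67 kPa

Boussinesq vertical stress below a point load on an elastic half-space:
Δσ_z = 3P/(2πz²) · [1 + (r/z)²]^(−5/2)
r/z = 4.7/3.7 = 1.2703; [1+(r/z)²]^(−5/2) = 0.090554.
Δσ_z = 3×1480/(2π×3.7²) × 0.090554 = 51.618 × 0.090554 = 4.674 kPa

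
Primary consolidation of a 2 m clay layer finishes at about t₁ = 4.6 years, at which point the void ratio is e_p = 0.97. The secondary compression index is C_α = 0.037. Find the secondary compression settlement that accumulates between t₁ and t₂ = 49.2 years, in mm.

S_s ≈ 38.7 mm

Secondary compression: S_s = C_α·H/(1+e_p)·log₁₀(t₂/t₁)
S_s = 0.037×2/(1+0.97)×log₁₀(49.2/4.6)
    = 0.03756 × 1.029 = 0.03866 m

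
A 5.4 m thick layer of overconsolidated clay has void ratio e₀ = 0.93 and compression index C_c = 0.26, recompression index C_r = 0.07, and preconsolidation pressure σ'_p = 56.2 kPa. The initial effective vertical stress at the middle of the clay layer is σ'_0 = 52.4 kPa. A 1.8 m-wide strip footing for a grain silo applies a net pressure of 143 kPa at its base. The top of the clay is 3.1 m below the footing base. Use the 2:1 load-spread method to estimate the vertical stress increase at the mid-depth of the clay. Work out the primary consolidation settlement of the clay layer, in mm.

Mid-depth of clay below the footing base: z = 3.1 + 5.4/2 = 5.8 m.
Stress increase at mid-clay by the 2:1 spreading method:
Δσ = qB/(B+z) = 143×1.8/(1.8+5.8) = 33.868 kPa
Final effective stress: σ'_f = 52.4 + 33.868 = 86.268 kPa.
σ'_f = 86.268 > σ'_p = 56.2 kPa, so the stress path crosses the preconsolidation pressure — recompression up to σ'_p, then virgin compression beyond:
S_c = H/(1+e₀)·[C_r·log₁₀(σ'_p/σ'_0) + C_c·log₁₀(σ'_f/σ'_p)]
    = 5.4/1.93 × [0.07×log₁₀(56.2/52.4) + 0.26×log₁₀(86.268/56.2)]
    = 2.7979 × [0.0021284 + 0.048389] = 0.1413 m

S_c ≈ 141 mm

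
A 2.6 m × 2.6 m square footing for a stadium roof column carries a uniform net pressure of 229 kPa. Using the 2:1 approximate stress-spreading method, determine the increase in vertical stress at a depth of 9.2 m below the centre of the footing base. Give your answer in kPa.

Δσ_z ≈ 11.1 kPa

By the 2:1 method the load spreads at 1 horizontal : 2 vertical, so at depth z the loaded area has grown by z in each plan dimension:
Δσ = qBL/((B+z)(L+z)) = 229×2.6×2.6/((2.6+9.2)(2.6+9.2)) = 11.118 kPa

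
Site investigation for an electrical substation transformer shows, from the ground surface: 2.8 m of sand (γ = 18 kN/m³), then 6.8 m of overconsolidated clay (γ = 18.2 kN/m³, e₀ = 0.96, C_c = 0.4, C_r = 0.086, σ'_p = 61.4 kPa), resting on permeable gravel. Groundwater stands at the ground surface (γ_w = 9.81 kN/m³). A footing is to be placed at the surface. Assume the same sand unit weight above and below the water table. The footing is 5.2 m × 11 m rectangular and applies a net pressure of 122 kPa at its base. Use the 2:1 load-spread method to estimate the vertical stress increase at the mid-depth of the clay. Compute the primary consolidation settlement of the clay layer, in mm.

S_c ≈ 233 mm

Mid-depth of clay below the ground surface: z = 2.8 + 6.8/2 = 6.2 m.
Total vertical stress at mid-clay: σ_v = 18×2.8 + 18.2×3.4 = 112.28 kPa.
Pore pressure: u = 9.81×(6.2 − 0) = 60.822 kPa.
Initial effective stress: σ'_0 = σ_v − u = 112.28 − 60.822 = 51.458 kPa.
Stress increase at mid-clay by the 2:1 spreading method:
Δσ = qBL/((B+z)(L+z)) = 122×5.2×11/((5.2+6.2)(11+6.2)) = 35.59 kPa
Final effective stress: σ'_f = 51.458 + 35.59 = 87.048 kPa.
σ'_f = 87.048 > σ'_p = 61.4 kPa, so the stress path crosses the preconsolidation pressure — recompression up to σ'_p, then virgin compression beyond:
S_c = H/(1+e₀)·[C_r·log₁₀(σ'_p/σ'_0) + C_c·log₁₀(σ'_f/σ'_p)]
    = 6.8/1.96 × [0.086×log₁₀(61.4/51.458) + 0.4×log₁₀(87.048/61.4)]
    = 3.4694 × [0.0065975 + 0.060636] = 0.2333 m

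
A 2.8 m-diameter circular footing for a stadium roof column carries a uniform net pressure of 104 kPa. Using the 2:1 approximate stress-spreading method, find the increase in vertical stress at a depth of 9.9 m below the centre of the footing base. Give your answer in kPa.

By the 2:1 method the load spreads at 1 horizontal : 2 vertical, so at depth z the loaded area has grown by z in each plan dimension:
Δσ ≈ qD²/(D+z)² = 104×2.8²/(2.8+9.9)² = 5.0552 kPa

Δσ_z ≈ 5.06 kPa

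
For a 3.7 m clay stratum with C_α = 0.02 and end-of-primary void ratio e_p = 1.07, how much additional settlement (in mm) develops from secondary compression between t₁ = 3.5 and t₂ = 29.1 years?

Secondary compression: S_s = C_α·H/(1+e_p)·log₁₀(t₂/t₁)
S_s = 0.02×3.7/(1+1.07)×log₁₀(29.1/3.5)
    = 0.03575 × 0.9198 = 0.03288 m

S_s ≈ 32.9 mm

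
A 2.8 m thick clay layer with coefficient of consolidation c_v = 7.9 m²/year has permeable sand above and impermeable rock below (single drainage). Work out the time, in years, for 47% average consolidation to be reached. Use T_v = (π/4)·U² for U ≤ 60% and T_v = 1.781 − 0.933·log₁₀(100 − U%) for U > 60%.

Drainage path length: H_d = H = 2.8 m (single drainage).
U ≤ 60%: T_v = (π/4)·U² = (π/4)×0.47² = 0.17349.
t = T_v·H_d²/c_v = 0.17349×2.8²/7.9 = 0.1722 years.

t ≈ 0.172 years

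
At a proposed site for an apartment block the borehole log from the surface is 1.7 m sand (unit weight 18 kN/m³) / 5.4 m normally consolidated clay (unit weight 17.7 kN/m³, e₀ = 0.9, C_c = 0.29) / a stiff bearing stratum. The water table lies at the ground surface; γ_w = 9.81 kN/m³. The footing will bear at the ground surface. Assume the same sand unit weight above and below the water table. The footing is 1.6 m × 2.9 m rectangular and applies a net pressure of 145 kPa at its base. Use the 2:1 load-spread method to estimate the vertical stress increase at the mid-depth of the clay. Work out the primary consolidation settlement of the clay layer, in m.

Mid-depth of clay below the ground surface: z = 1.7 + 5.4/2 = 4.4 m.
Total vertical stress at mid-clay: σ_v = 18×1.7 + 17.7×2.7 = 78.39 kPa.
Pore pressure: u = 9.81×(4.4 − 0) = 43.164 kPa.
Initial effective stress: σ'_0 = σ_v − u = 78.39 − 43.164 = 35.226 kPa.
Stress increase at mid-clay by the 2:1 spreading method:
Δσ = qBL/((B+z)(L+z)) = 145×1.6×2.9/((1.6+4.4)(2.9+4.4)) = 15.361 kPa
Final effective stress: σ'_f = σ'_0 + Δσ = 35.226 + 15.361 = 50.587 kPa.
Normally consolidated clay, so the full stress increment lies on the virgin compression line:
S_c = C_c·H/(1+e₀)·log₁₀(σ'_f/σ'_0) = 0.29×5.4/(1+0.9)×log₁₀(50.587/35.226)
    = 0.82421 × 0.15718 = 0.1295 m

S_c ≈ 0.13 m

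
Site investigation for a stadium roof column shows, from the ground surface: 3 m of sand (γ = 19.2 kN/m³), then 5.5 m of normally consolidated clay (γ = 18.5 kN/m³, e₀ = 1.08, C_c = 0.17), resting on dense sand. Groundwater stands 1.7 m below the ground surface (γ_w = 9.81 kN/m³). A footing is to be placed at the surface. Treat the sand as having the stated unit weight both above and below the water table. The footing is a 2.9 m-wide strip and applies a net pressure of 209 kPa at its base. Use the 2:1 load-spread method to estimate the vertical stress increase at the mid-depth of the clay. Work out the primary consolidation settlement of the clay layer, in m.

Mid-depth of clay below the ground surface: z = 3 + 5.5/2 = 5.75 m.
Total vertical stress at mid-clay: σ_v = 19.2×3 + 18.5×2.75 = 108.47 kPa.
Pore pressure: u = 9.81×(5.75 − 1.7) = 39.73 kPa.
Initial effective stress: σ'_0 = σ_v − u = 108.47 − 39.73 = 68.74 kPa.
Stress increase at mid-clay by the 2:1 spreading method:
Δσ = qB/(B+z) = 209×2.9/(2.9+5.75) = 70.069 kPa
Final effective stress: σ'_f = σ'_0 + Δσ = 68.74 + 70.069 = 138.81 kPa.
Normally consolidated clay, so the full stress increment lies on the virgin compression line:
S_c = C_c·H/(1+e₀)·log₁₀(σ'_f/σ'_0) = 0.17×5.5/(1+1.08)×log₁₀(138.81/68.74)
    = 0.44952 × 0.30521 = 0.1372 m

S_c ≈ 0.137 m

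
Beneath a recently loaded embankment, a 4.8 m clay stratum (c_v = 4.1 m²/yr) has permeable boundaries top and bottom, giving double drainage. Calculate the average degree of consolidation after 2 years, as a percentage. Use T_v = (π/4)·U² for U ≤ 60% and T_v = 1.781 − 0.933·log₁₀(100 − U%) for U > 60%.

Drainage path length: H_d = H/2 = 2.4 m (double drainage).
T_v = c_v·t/H_d² = 4.1×2/2.4² = 1.4236.
T_v = 1.4236 corresponds to the U > 60% branch:
U = 1 − 10^((1.781 − T_v)/0.933)/100 = 0.9758

U ≈ 97.6 %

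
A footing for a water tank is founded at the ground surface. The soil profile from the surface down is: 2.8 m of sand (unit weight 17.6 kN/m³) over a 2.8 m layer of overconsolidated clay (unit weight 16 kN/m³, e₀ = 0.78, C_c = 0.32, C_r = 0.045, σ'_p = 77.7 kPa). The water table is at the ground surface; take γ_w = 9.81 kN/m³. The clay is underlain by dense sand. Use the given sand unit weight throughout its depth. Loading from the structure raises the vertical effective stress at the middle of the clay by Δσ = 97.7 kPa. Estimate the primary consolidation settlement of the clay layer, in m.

S_c ≈ 0.138 m

Mid-depth of clay below the ground surface: z = 2.8 + 2.8/2 = 4.2 m.
Total vertical stress at mid-clay: σ_v = 17.6×2.8 + 16×1.4 = 71.68 kPa.
Pore pressure: u = 9.81×(4.2 − 0) = 41.202 kPa.
Initial effective stress: σ'_0 = σ_v − u = 71.68 − 41.202 = 30.478 kPa.
Final effective stress: σ'_f = 30.478 + 97.7 = 128.18 kPa.
σ'_f = 128.18 > σ'_p = 77.7 kPa, so the stress path crosses the preconsolidation pressure — recompression up to σ'_p, then virgin compression beyond:
S_c = H/(1+e₀)·[C_r·log₁₀(σ'_p/σ'_0) + C_c·log₁₀(σ'_f/σ'_p)]
    = 2.8/1.78 × [0.045×log₁₀(77.7/30.478) + 0.32×log₁₀(128.18/77.7)]
    = 1.573 × [0.01829 + 0.069568] = 0.1382 m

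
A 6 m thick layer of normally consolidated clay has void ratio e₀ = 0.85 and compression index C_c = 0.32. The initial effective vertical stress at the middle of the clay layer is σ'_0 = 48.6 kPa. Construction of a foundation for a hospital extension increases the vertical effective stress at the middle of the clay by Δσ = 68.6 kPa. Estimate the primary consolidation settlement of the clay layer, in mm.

Final effective stress: σ'_f = σ'_0 + Δσ = 48.6 + 68.6 = 117.2 kPa.
Normally consolidated clay, so the full stress increment lies on the virgin compression line:
S_c = C_c·H/(1+e₀)·log₁₀(σ'_f/σ'_0) = 0.32×6/(1+0.85)×log₁₀(117.2/48.6)
    = 1.0378 × 0.38229 = 0.3967 m

S_c ≈ 397 mm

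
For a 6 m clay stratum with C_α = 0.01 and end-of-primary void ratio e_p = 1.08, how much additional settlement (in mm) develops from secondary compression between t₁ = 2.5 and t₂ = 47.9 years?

Secondary compression: S_s = C_α·H/(1+e_p)·log₁₀(t₂/t₁)
S_s = 0.01×6/(1+1.08)×log₁₀(47.9/2.5)
    = 0.02885 × 1.282 = 0.03699 m

S_s ≈ 37 mm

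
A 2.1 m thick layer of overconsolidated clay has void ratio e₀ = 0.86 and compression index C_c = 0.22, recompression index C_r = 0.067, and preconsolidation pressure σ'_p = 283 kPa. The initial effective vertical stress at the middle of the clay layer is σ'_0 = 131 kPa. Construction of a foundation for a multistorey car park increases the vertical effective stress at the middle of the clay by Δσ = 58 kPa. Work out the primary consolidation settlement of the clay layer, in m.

S_c ≈ 0.012 m

Final effective stress: σ'_f = 131 + 58 = 189 kPa.
σ'_f = 189 ≤ σ'_p = 283 kPa, so the clay remains overconsolidated and only the recompression index applies:
S_c = C_r·H/(1+e₀)·log₁₀(σ'_f/σ'_0) = 0.067×2.1/1.86×log₁₀(189/131)
    = 0.075643 × 0.15919 = 0.01204 m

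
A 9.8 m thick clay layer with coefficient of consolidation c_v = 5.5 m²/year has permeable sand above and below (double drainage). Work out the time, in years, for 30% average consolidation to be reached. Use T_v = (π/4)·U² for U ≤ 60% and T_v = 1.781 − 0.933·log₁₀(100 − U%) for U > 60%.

Drainage path length: H_d = H/2 = 4.9 m (double drainage).
U ≤ 60%: T_v = (π/4)·U² = (π/4)×0.3² = 0.070686.
t = T_v·H_d²/c_v = 0.070686×4.9²/5.5 = 0.3086 years.

t ≈ 0.309 years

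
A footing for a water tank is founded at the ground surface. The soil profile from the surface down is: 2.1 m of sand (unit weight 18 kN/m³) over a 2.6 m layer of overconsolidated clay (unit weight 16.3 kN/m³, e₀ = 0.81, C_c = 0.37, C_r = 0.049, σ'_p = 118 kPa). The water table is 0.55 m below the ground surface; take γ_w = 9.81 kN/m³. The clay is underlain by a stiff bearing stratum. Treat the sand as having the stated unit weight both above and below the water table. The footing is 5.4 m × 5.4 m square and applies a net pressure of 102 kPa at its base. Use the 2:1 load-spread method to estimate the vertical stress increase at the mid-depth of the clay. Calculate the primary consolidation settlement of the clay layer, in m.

S_c ≈ 0.0246 m

Mid-depth of clay below the ground surface: z = 2.1 + 2.6/2 = 3.4 m.
Total vertical stress at mid-clay: σ_v = 18×2.1 + 16.3×1.3 = 58.99 kPa.
Pore pressure: u = 9.81×(3.4 − 0.55) = 27.959 kPa.
Initial effective stress: σ'_0 = σ_v − u = 58.99 − 27.959 = 31.031 kPa.
Stress increase at mid-clay by the 2:1 spreading method:
Δσ = qBL/((B+z)(L+z)) = 102×5.4×5.4/((5.4+3.4)(5.4+3.4)) = 38.408 kPa
Final effective stress: σ'_f = 31.031 + 38.408 = 69.439 kPa.
σ'_f = 69.439 ≤ σ'_p = 118 kPa, so the clay remains overconsolidated and only the recompression index applies:
S_c = C_r·H/(1+e₀)·log₁₀(σ'_f/σ'_0) = 0.049×2.6/1.81×log₁₀(69.439/31.031)
    = 0.070389 × 0.34981 = 0.02462 m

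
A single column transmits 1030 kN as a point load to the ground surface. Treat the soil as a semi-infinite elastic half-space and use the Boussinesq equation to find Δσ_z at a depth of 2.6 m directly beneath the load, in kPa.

Δσ_z ≈ 72.8 kPa

Boussinesq vertical stress below a point load on an elastic half-space:
Δσ_z = 3P/(2πz²) · [1 + (r/z)²]^(−5/2)
r/z = 0/2.6 = 0; [1+(r/z)²]^(−5/2) = 1.
Δσ_z = 3×1030/(2π×2.6²) × 1 = 72.75 × 1 = 72.75 kPa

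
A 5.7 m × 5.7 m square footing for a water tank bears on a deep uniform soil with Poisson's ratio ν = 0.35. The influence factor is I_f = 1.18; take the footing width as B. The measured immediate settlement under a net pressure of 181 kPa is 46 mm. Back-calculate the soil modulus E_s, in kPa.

E_s ≈ 23200 kPa

S_e = q·B·(1−ν²)/E_s · I_f  ⇒  E_s = q·B·(1−ν²)·I_f / S_e.
E_s = 181 × 5.7 × 0.8775 × 1.18 / 0.046 = 23220 kPa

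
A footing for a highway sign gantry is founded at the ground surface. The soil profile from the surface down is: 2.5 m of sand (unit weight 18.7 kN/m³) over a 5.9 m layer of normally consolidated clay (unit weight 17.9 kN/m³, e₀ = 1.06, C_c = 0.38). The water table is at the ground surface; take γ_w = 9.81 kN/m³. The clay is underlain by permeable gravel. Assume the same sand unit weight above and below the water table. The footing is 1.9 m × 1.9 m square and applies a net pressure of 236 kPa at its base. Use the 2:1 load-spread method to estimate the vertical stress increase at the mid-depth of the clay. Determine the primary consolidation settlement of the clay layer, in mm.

Mid-depth of clay below the ground surface: z = 2.5 + 5.9/2 = 5.45 m.
Total vertical stress at mid-clay: σ_v = 18.7×2.5 + 17.9×2.95 = 99.555 kPa.
Pore pressure: u = 9.81×(5.45 − 0) = 53.465 kPa.
Initial effective stress: σ'_0 = σ_v − u = 99.555 − 53.465 = 46.09 kPa.
Stress increase at mid-clay by the 2:1 spreading method:
Δσ = qBL/((B+z)(L+z)) = 236×1.9×1.9/((1.9+5.45)(1.9+5.45)) = 15.77 kPa
Final effective stress: σ'_f = σ'_0 + Δσ = 46.09 + 15.77 = 61.86 kPa.
Normally consolidated clay, so the full stress increment lies on the virgin compression line:
S_c = C_c·H/(1+e₀)·log₁₀(σ'_f/σ'_0) = 0.38×5.9/(1+1.06)×log₁₀(61.86/46.09)
    = 1.0883 × 0.1278 = 0.1391 m

S_c ≈ 139 mm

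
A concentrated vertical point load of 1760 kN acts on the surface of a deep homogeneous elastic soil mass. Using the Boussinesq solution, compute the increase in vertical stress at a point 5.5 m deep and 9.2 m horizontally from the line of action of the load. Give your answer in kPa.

Boussinesq vertical stress below a point load on an elastic half-space:
Δσ_z = 3P/(2πz²) · [1 + (r/z)²]^(−5/2)
r/z = 9.2/5.5 = 1.6727; [1+(r/z)²]^(−5/2) = 0.035572.
Δσ_z = 3×1760/(2π×5.5²) × 0.035572 = 27.78 × 0.035572 = 0.9882 kPa

Δσ_z ≈ 0.988 kPa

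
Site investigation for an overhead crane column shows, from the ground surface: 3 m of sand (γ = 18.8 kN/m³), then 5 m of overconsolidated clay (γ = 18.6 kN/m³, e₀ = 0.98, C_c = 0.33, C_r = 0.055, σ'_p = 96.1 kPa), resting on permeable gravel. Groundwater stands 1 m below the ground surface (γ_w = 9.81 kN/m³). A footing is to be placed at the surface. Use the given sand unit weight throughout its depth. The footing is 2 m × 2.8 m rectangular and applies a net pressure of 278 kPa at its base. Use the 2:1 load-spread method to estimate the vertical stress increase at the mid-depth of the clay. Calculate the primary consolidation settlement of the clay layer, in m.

Mid-depth of clay below the ground surface: z = 3 + 5/2 = 5.5 m.
Total vertical stress at mid-clay: σ_v = 18.8×3 + 18.6×2.5 = 102.9 kPa.
Pore pressure: u = 9.81×(5.5 − 1) = 44.145 kPa.
Initial effective stress: σ'_0 = σ_v − u = 102.9 − 44.145 = 58.755 kPa.
Stress increase at mid-clay by the 2:1 spreading method:
Δσ = qBL/((B+z)(L+z)) = 278×2×2.8/((2+5.5)(2.8+5.5)) = 25.009 kPa
Final effective stress: σ'_f = 58.755 + 25.009 = 83.764 kPa.
σ'_f = 83.764 ≤ σ'_p = 96.1 kPa, so the clay remains overconsolidated and only the recompression index applies:
S_c = C_r·H/(1+e₀)·log₁₀(σ'_f/σ'_0) = 0.055×5/1.98×log₁₀(83.764/58.755)
    = 0.13889 × 0.15401 = 0.02139 m

S_c ≈ 0.0214 m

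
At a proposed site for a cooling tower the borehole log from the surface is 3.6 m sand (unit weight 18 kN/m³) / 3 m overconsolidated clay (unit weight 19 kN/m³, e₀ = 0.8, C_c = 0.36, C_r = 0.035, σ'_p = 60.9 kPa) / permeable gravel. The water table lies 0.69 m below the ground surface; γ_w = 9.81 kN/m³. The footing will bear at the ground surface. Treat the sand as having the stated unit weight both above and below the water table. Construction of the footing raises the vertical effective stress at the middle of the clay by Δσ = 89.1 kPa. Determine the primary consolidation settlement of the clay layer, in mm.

S_c ≈ 220 mm

Mid-depth of clay below the ground surface: z = 3.6 + 3/2 = 5.1 m.
Total vertical stress at mid-clay: σ_v = 18×3.6 + 19×1.5 = 93.3 kPa.
Pore pressure: u = 9.81×(5.1 − 0.69) = 43.262 kPa.
Initial effective stress: σ'_0 = σ_v − u = 93.3 − 43.262 = 50.038 kPa.
Final effective stress: σ'_f = 50.038 + 89.1 = 139.14 kPa.
σ'_f = 139.14 > σ'_p = 60.9 kPa, so the stress path crosses the preconsolidation pressure — recompression up to σ'_p, then virgin compression beyond:
S_c = H/(1+e₀)·[C_r·log₁₀(σ'_p/σ'_0) + C_c·log₁₀(σ'_f/σ'_p)]
    = 3/1.8 × [0.035×log₁₀(60.9/50.038) + 0.36×log₁₀(139.14/60.9)]
    = 1.6667 × [0.0029861 + 0.12918] = 0.2203 m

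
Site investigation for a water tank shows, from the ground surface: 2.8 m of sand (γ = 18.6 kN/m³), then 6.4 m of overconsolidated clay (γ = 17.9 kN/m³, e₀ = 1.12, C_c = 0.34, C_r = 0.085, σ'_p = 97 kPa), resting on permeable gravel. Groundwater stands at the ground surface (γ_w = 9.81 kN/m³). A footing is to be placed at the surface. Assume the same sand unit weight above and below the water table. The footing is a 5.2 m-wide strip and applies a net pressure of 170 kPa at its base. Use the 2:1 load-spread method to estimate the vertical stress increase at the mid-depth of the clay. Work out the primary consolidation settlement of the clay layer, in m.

S_c ≈ 0.201 m

Mid-depth of clay below the ground surface: z = 2.8 + 6.4/2 = 6 m.
Total vertical stress at mid-clay: σ_v = 18.6×2.8 + 17.9×3.2 = 109.36 kPa.
Pore pressure: u = 9.81×(6 − 0) = 58.86 kPa.
Initial effective stress: σ'_0 = σ_v − u = 109.36 − 58.86 = 50.5 kPa.
Stress increase at mid-clay by the 2:1 spreading method:
Δσ = qB/(B+z) = 170×5.2/(5.2+6) = 78.929 kPa
Final effective stress: σ'_f = 50.5 + 78.929 = 129.43 kPa.
σ'_f = 129.43 > σ'_p = 97 kPa, so the stress path crosses the preconsolidation pressure — recompression up to σ'_p, then virgin compression beyond:
S_c = H/(1+e₀)·[C_r·log₁₀(σ'_p/σ'_0) + C_c·log₁₀(σ'_f/σ'_p)]
    = 6.4/2.12 × [0.085×log₁₀(97/50.5) + 0.34×log₁₀(129.43/97)]
    = 3.0189 × [0.024096 + 0.042589] = 0.2013 m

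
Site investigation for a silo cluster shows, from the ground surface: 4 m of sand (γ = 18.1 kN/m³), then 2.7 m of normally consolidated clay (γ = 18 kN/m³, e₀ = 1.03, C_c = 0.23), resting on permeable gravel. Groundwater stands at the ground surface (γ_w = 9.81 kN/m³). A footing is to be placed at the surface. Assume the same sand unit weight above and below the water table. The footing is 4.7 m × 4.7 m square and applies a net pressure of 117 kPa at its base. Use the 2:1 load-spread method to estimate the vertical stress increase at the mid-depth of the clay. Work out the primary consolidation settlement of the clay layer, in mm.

S_c ≈ 60.7 mm

Mid-depth of clay below the ground surface: z = 4 + 2.7/2 = 5.35 m.
Total vertical stress at mid-clay: σ_v = 18.1×4 + 18×1.35 = 96.7 kPa.
Pore pressure: u = 9.81×(5.35 − 0) = 52.483 kPa.
Initial effective stress: σ'_0 = σ_v − u = 96.7 − 52.483 = 44.217 kPa.
Stress increase at mid-clay by the 2:1 spreading method:
Δσ = qBL/((B+z)(L+z)) = 117×4.7×4.7/((4.7+5.35)(4.7+5.35)) = 25.589 kPa
Final effective stress: σ'_f = σ'_0 + Δσ = 44.217 + 25.589 = 69.806 kPa.
Normally consolidated clay, so the full stress increment lies on the virgin compression line:
S_c = C_c·H/(1+e₀)·log₁₀(σ'_f/σ'_0) = 0.23×2.7/(1+1.03)×log₁₀(69.806/44.217)
    = 0.30591 × 0.1983 = 0.06066 m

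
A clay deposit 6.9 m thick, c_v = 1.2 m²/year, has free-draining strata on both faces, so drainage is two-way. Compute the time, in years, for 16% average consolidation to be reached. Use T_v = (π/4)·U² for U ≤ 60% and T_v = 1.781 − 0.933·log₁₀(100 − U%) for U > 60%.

Drainage path length: H_d = H/2 = 3.45 m (double drainage).
U ≤ 60%: T_v = (π/4)·U² = (π/4)×0.16² = 0.020106.
t = T_v·H_d²/c_v = 0.020106×3.45²/1.2 = 0.1994 years.

t ≈ 0.199 years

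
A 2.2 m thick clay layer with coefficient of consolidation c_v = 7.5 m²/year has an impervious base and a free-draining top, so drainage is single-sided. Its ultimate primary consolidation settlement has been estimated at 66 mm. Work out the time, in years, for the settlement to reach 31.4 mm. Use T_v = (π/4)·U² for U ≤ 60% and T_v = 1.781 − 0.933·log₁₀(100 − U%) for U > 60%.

t ≈ 0.115 years

Drainage path length: H_d = H = 2.2 m (single drainage).
U = S(t)/S_ult = 31.4/66 = 0.4758.
U ≤ 60%: T_v = (π/4)·U² = (π/4)×0.47576² = 0.17777.
t = T_v·H_d²/c_v = 0.17777×2.2²/7.5 = 0.1147 years.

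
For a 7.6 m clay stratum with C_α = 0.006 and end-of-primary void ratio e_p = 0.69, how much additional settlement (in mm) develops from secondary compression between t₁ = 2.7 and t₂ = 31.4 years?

Secondary compression: S_s = C_α·H/(1+e_p)·log₁₀(t₂/t₁)
S_s = 0.006×7.6/(1+0.69)×log₁₀(31.4/2.7)
    = 0.02698 × 1.066 = 0.02875 m

S_s ≈ 28.8 mm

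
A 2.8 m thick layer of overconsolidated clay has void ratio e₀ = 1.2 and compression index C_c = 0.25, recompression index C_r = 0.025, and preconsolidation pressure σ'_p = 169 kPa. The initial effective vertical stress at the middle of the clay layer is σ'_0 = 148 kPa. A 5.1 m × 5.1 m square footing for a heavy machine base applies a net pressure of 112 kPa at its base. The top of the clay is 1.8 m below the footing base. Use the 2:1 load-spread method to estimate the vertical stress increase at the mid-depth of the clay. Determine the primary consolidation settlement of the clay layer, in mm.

Mid-depth of clay below the footing base: z = 1.8 + 2.8/2 = 3.2 m.
Stress increase at mid-clay by the 2:1 spreading method:
Δσ = qBL/((B+z)(L+z)) = 112×5.1×5.1/((5.1+3.2)(5.1+3.2)) = 42.287 kPa
Final effective stress: σ'_f = 148 + 42.287 = 190.29 kPa.
σ'_f = 190.29 > σ'_p = 169 kPa, so the stress path crosses the preconsolidation pressure — recompression up to σ'_p, then virgin compression beyond:
S_c = H/(1+e₀)·[C_r·log₁₀(σ'_p/σ'_0) + C_c·log₁₀(σ'_f/σ'_p)]
    = 2.8/2.2 × [0.025×log₁₀(169/148) + 0.25×log₁₀(190.29/169)]
    = 1.2727 × [0.0014406 + 0.012882] = 0.01823 m

S_c ≈ 18.2 mm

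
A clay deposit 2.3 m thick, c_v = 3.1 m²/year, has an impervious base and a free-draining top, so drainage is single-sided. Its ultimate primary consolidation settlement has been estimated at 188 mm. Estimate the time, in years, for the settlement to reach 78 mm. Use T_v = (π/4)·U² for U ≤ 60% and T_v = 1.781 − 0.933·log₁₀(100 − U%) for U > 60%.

t ≈ 0.231 years

Drainage path length: H_d = H = 2.3 m (single drainage).
U = S(t)/S_ult = 78/188 = 0.4149.
U ≤ 60%: T_v = (π/4)·U² = (π/4)×0.41489² = 0.1352.
t = T_v·H_d²/c_v = 0.1352×2.3²/3.1 = 0.2307 years.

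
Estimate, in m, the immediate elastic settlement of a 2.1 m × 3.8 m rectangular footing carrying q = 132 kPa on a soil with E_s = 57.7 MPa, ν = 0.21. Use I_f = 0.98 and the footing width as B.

Immediate (elastic) settlement: S_e = q·B·(1−ν²)/E_s · I_f.
E_s = 57.7 MPa = 57700 kPa.
S_e = 132 × 2.1 × (1 − 0.21²) / 57700 × 0.98
    = 132 × 2.1 × 0.9559 / 57700 × 0.98
    = 0.0045 m

S_e ≈ 0.0045 m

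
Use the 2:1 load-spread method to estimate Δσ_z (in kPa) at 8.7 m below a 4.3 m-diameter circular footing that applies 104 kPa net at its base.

By the 2:1 method the load spreads at 1 horizontal : 2 vertical, so at depth z the loaded area has grown by z in each plan dimension:
Δσ ≈ qD²/(D+z)² = 104×4.3²/(4.3+8.7)² = 11.378 kPa

Δσ_z ≈ 11.4 kPa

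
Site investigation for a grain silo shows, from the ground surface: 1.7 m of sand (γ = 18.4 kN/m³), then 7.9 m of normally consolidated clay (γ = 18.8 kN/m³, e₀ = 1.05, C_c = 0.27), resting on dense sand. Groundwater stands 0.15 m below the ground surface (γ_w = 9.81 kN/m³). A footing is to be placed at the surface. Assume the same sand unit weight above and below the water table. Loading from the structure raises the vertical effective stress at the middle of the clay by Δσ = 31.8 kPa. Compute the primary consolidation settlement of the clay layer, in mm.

Mid-depth of clay below the ground surface: z = 1.7 + 7.9/2 = 5.65 m.
Total vertical stress at mid-clay: σ_v = 18.4×1.7 + 18.8×3.95 = 105.54 kPa.
Pore pressure: u = 9.81×(5.65 − 0.15) = 53.955 kPa.
Initial effective stress: σ'_0 = σ_v − u = 105.54 − 53.955 = 51.585 kPa.
Final effective stress: σ'_f = σ'_0 + Δσ = 51.585 + 31.8 = 83.385 kPa.
Normally consolidated clay, so the full stress increment lies on the virgin compression line:
S_c = C_c·H/(1+e₀)·log₁₀(σ'_f/σ'_0) = 0.27×7.9/(1+1.05)×log₁₀(83.385/51.585)
    = 1.0405 × 0.20856 = 0.217 m

S_c ≈ 217 mm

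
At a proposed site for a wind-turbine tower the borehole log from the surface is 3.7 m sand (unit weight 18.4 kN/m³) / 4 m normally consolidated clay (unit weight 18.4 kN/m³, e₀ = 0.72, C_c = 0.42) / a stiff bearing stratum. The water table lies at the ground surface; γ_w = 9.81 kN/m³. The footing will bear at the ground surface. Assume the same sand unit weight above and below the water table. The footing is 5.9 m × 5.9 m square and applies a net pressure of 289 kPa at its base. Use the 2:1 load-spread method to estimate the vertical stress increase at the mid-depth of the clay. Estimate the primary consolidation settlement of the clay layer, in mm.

S_c ≈ 393 mm

Mid-depth of clay below the ground surface: z = 3.7 + 4/2 = 5.7 m.
Total vertical stress at mid-clay: σ_v = 18.4×3.7 + 18.4×2 = 104.88 kPa.
Pore pressure: u = 9.81×(5.7 − 0) = 55.917 kPa.
Initial effective stress: σ'_0 = σ_v − u = 104.88 − 55.917 = 48.963 kPa.
Stress increase at mid-clay by the 2:1 spreading method:
Δσ = qBL/((B+z)(L+z)) = 289×5.9×5.9/((5.9+5.7)(5.9+5.7)) = 74.763 kPa
Final effective stress: σ'_f = σ'_0 + Δσ = 48.963 + 74.763 = 123.73 kPa.
Normally consolidated clay, so the full stress increment lies on the virgin compression line:
S_c = C_c·H/(1+e₀)·log₁₀(σ'_f/σ'_0) = 0.42×4/(1+0.72)×log₁₀(123.73/48.963)
    = 0.97674 × 0.40261 = 0.3932 m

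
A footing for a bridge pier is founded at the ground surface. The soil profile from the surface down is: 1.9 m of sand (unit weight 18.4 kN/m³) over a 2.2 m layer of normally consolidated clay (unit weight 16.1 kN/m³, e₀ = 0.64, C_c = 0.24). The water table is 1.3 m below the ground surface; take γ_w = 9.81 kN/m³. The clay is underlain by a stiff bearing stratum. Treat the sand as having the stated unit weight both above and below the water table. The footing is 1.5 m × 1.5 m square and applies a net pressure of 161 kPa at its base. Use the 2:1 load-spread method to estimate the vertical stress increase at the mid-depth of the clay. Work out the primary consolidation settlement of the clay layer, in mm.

S_c ≈ 56.4 mm

Mid-depth of clay below the ground surface: z = 1.9 + 2.2/2 = 3 m.
Total vertical stress at mid-clay: σ_v = 18.4×1.9 + 16.1×1.1 = 52.67 kPa.
Pore pressure: u = 9.81×(3 − 1.3) = 16.677 kPa.
Initial effective stress: σ'_0 = σ_v − u = 52.67 − 16.677 = 35.993 kPa.
Stress increase at mid-clay by the 2:1 spreading method:
Δσ = qBL/((B+z)(L+z)) = 161×1.5×1.5/((1.5+3)(1.5+3)) = 17.889 kPa
Final effective stress: σ'_f = σ'_0 + Δσ = 35.993 + 17.889 = 53.882 kPa.
Normally consolidated clay, so the full stress increment lies on the virgin compression line:
S_c = C_c·H/(1+e₀)·log₁₀(σ'_f/σ'_0) = 0.24×2.2/(1+0.64)×log₁₀(53.882/35.993)
    = 0.32195 × 0.17523 = 0.05642 m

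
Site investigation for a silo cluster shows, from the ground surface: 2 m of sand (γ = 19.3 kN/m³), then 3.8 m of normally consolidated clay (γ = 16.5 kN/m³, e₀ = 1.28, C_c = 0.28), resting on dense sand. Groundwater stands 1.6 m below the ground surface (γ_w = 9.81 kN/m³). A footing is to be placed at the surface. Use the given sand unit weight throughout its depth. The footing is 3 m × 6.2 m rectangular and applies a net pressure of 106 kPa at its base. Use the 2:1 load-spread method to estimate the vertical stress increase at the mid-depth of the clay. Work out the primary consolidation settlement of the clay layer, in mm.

S_c ≈ 94.9 mm

Mid-depth of clay below the ground surface: z = 2 + 3.8/2 = 3.9 m.
Total vertical stress at mid-clay: σ_v = 19.3×2 + 16.5×1.9 = 69.95 kPa.
Pore pressure: u = 9.81×(3.9 − 1.6) = 22.563 kPa.
Initial effective stress: σ'_0 = σ_v − u = 69.95 − 22.563 = 47.387 kPa.
Stress increase at mid-clay by the 2:1 spreading method:
Δσ = qBL/((B+z)(L+z)) = 106×3×6.2/((3+3.9)(6.2+3.9)) = 28.291 kPa
Final effective stress: σ'_f = σ'_0 + Δσ = 47.387 + 28.291 = 75.678 kPa.
Normally consolidated clay, so the full stress increment lies on the virgin compression line:
S_c = C_c·H/(1+e₀)·log₁₀(σ'_f/σ'_0) = 0.28×3.8/(1+1.28)×log₁₀(75.678/47.387)
    = 0.46667 × 0.20331 = 0.09488 m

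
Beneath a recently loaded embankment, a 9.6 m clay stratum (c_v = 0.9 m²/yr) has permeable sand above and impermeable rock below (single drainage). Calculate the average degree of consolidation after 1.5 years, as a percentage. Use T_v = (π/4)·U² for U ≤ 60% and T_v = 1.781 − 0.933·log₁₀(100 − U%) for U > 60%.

Drainage path length: H_d = H = 9.6 m (single drainage).
T_v = c_v·t/H_d² = 0.9×1.5/9.6² = 0.014648.
T_v = 0.014648 corresponds to the U ≤ 60% branch:
U = √(4T_v/π) = 0.1366

U ≈ 13.7 %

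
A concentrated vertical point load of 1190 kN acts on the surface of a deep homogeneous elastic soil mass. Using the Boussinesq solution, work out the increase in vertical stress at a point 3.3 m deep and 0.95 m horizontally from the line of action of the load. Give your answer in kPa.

Boussinesq vertical stress below a point load on an elastic half-space:
Δσ_z = 3P/(2πz²) · [1 + (r/z)²]^(−5/2)
r/z = 0.95/3.3 = 0.28788; [1+(r/z)²]^(−5/2) = 0.81951.
Δσ_z = 3×1190/(2π×3.3²) × 0.81951 = 52.175 × 0.81951 = 42.76 kPa

Δσ_z ≈ 42.8 kPa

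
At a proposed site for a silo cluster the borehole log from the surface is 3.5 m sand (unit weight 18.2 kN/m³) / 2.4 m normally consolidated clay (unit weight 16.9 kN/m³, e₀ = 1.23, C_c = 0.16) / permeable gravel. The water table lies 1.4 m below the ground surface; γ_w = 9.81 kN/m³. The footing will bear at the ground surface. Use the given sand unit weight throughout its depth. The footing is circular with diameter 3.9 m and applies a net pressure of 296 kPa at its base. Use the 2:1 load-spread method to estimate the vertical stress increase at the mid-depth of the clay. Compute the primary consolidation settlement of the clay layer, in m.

Mid-depth of clay below the ground surface: z = 3.5 + 2.4/2 = 4.7 m.
Total vertical stress at mid-clay: σ_v = 18.2×3.5 + 16.9×1.2 = 83.98 kPa.
Pore pressure: u = 9.81×(4.7 − 1.4) = 32.373 kPa.
Initial effective stress: σ'_0 = σ_v − u = 83.98 − 32.373 = 51.607 kPa.
Stress increase at mid-clay by the 2:1 spreading method:
Δσ ≈ qD²/(D+z)² = 296×3.9²/(3.9+4.7)² = 60.873 kPa
Final effective stress: σ'_f = σ'_0 + Δσ = 51.607 + 60.873 = 112.48 kPa.
Normally consolidated clay, so the full stress increment lies on the virgin compression line:
S_c = C_c·H/(1+e₀)·log₁₀(σ'_f/σ'_0) = 0.16×2.4/(1+1.23)×log₁₀(112.48/51.607)
    = 0.1722 × 0.33837 = 0.05827 m

S_c ≈ 0.0583 m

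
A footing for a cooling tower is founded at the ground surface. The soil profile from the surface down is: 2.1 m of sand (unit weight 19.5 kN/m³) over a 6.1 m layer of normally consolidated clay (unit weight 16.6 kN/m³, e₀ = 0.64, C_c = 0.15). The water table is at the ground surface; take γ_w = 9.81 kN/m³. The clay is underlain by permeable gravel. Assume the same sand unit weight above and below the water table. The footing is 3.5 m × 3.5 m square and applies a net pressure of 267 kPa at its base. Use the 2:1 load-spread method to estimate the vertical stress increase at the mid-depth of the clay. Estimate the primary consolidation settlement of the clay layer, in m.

Mid-depth of clay below the ground surface: z = 2.1 + 6.1/2 = 5.15 m.
Total vertical stress at mid-clay: σ_v = 19.5×2.1 + 16.6×3.05 = 91.58 kPa.
Pore pressure: u = 9.81×(5.15 − 0) = 50.522 kPa.
Initial effective stress: σ'_0 = σ_v − u = 91.58 − 50.522 = 41.058 kPa.
Stress increase at mid-clay by the 2:1 spreading method:
Δσ = qBL/((B+z)(L+z)) = 267×3.5×3.5/((3.5+5.15)(3.5+5.15)) = 43.713 kPa
Final effective stress: σ'_f = σ'_0 + Δσ = 41.058 + 43.713 = 84.771 kPa.
Normally consolidated clay, so the full stress increment lies on the virgin compression line:
S_c = C_c·H/(1+e₀)·log₁₀(σ'_f/σ'_0) = 0.15×6.1/(1+0.64)×log₁₀(84.771/41.058)
    = 0.55793 × 0.31485 = 0.1757 m

S_c ≈ 0.176 m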